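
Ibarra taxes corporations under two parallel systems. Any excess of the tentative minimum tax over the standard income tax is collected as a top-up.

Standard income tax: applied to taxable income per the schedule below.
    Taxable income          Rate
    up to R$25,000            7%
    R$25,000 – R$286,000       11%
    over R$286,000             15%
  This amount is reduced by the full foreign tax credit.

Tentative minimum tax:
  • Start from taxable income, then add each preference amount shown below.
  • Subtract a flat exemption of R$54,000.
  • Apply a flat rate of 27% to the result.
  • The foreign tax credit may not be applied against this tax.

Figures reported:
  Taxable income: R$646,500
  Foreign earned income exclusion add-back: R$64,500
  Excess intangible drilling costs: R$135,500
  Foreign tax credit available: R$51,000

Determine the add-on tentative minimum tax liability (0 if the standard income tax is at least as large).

Standard income tax:
  R$25,000 × 7% = R$1,750
  R$261,000 × 11% = R$28,710
  R$360,500 × 15% = R$54,075
  → R$84,535
  Less foreign tax credit R$51,000 → R$33,535

Tentative minimum tax:
  Adjusted income: R$646,500 + R$64,500 + R$135,500 = R$846,500
  Less exemption R$54,000 → base R$792,500
  R$792,500 × 27% = R$213,975

Excess of tentative minimum tax over standard income tax: R$213,975 − R$33,535 = R$180,440.

R$180,440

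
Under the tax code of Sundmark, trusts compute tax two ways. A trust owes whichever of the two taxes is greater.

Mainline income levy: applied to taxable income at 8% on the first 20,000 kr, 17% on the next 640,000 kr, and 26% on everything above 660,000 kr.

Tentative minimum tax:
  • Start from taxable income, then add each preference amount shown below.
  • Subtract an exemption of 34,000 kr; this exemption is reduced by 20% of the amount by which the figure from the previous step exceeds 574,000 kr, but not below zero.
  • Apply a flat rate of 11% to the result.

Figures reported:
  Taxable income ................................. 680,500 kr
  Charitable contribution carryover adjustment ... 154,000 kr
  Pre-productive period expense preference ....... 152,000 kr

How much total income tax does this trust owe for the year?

Mainline income levy:
  20,000 kr × 8% = 1,600 kr
  640,000 kr × 17% = 108,800 kr
  20,500 kr × 26% = 5,330 kr
  → 115,730 kr

Tentative minimum tax:
  Adjusted income: 680,500 kr + 154,000 kr + 152,000 kr = 986,500 kr
  Exemption: 20% × (986,500 kr − 574,000 kr) = 82,500 kr ≥ 34,000 kr, so the exemption is fully phased out
  Base: 986,500 kr − 0 kr = 986,500 kr
  986,500 kr × 11% = 108,515 kr

115,730 kr > 108,515 kr, so the mainline income levy governs.

115,730 kr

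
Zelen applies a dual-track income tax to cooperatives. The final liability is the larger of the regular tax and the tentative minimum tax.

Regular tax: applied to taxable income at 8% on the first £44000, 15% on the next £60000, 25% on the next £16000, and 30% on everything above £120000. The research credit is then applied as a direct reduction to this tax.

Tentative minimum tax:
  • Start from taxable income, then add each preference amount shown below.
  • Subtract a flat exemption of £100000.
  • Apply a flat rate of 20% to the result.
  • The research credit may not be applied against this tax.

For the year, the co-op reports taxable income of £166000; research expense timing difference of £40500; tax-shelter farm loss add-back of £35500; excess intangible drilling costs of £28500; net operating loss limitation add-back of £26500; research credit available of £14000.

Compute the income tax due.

£39400

Tentative minimum tax:
  Adjusted income: £166000 + £40500 + £35500 + £28500 + £26500 = £297000
  Less exemption £100000 → base £197000
  £197000 × 20% = £39400

Regular tax:
  £44000 × 8% = £3520
  £60000 × 15% = £9000
  £16000 × 25% = £4000
  £46000 × 30% = £13800
  → £30320
  Less research credit £14000 → £16320

£39400 > £16320, so the tentative minimum tax is the binding amount.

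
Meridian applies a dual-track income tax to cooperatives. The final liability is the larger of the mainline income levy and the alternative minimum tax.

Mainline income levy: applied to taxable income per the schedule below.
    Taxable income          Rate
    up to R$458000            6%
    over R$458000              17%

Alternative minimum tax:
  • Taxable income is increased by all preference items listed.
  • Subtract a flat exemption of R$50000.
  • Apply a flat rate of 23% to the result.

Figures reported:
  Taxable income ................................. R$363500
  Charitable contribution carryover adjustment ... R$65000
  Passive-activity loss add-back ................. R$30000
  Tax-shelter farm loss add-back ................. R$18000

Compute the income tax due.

Mainline income levy:
  R$363500 × 6% = R$21810

Alternative minimum tax:
  Adjusted income: R$363500 + R$65000 + R$30000 + R$18000 = R$476500
  Less exemption R$50000 → base R$426500
  R$426500 × 23% = R$98095

R$98095 > R$21810, so the alternative minimum tax is the binding amount.

R$98095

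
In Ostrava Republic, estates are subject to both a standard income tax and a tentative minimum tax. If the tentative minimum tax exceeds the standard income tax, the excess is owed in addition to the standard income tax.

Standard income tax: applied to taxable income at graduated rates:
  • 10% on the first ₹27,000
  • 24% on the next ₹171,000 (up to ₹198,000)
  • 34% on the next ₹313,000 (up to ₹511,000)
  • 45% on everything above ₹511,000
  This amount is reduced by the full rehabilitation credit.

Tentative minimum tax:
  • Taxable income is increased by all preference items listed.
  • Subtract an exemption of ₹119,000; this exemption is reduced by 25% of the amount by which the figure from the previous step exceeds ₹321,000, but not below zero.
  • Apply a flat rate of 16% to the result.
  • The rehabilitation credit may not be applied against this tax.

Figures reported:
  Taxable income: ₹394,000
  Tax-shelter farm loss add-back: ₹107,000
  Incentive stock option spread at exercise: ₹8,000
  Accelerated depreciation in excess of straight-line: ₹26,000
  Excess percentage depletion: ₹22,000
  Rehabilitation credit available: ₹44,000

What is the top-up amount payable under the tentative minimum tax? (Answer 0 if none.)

₹13,140

Tentative minimum tax:
  Adjusted income: ₹394,000 + ₹107,000 + ₹8,000 + ₹26,000 + ₹22,000 = ₹557,000
  Exemption: ₹119,000 − 25% × (₹557,000 − ₹321,000) = ₹119,000 − ₹59,000 = ₹60,000
  Base: ₹557,000 − ₹60,000 = ₹497,000
  ₹497,000 × 16% = ₹79,520

Standard income tax:
  ₹27,000 × 10% = ₹2,700
  ₹171,000 × 24% = ₹41,040
  ₹196,000 × 34% = ₹66,640
  → ₹110,380
  Less rehabilitation credit ₹44,000 → ₹66,380

Excess of tentative minimum tax over standard income tax: ₹79,520 − ₹66,380 = ₹13,140.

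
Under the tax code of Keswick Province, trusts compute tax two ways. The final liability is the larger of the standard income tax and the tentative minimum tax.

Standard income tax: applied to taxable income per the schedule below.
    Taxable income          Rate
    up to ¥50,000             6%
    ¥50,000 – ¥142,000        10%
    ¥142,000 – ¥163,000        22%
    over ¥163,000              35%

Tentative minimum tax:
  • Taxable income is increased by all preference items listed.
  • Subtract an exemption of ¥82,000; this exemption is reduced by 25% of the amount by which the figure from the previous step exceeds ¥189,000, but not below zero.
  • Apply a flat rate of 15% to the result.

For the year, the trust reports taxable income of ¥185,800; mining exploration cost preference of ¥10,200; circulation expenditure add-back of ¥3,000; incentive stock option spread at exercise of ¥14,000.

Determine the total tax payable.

¥24,800

Tentative minimum tax:
  Adjusted income: ¥185,800 + ¥10,200 + ¥3,000 + ¥14,000 = ¥213,000
  Exemption: ¥82,000 − 25% × (¥213,000 − ¥189,000) = ¥82,000 − ¥6,000 = ¥76,000
  Base: ¥213,000 − ¥76,000 = ¥137,000
  ¥137,000 × 15% = ¥20,550

Standard income tax:
  ¥50,000 × 6% = ¥3,000
  ¥92,000 × 10% = ¥9,200
  ¥21,000 × 22% = ¥4,620
  ¥22,800 × 35% = ¥7,980
  → ¥24,800

¥24,800 > ¥20,550, so the standard income tax governs.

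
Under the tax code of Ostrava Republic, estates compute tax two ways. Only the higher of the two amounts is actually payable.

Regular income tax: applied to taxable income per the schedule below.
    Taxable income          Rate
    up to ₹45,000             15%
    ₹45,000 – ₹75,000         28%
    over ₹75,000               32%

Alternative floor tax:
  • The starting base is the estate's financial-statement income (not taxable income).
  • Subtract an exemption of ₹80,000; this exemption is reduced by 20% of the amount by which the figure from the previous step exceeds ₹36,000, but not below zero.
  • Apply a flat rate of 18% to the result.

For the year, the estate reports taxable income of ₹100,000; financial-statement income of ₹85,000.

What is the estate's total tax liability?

₹23,150

Regular income tax:
  ₹45,000 × 15% = ₹6,750
  ₹30,000 × 28% = ₹8,400
  ₹25,000 × 32% = ₹8,000
  → ₹23,150

Alternative floor tax:
  Base (financial-statement income): ₹85,000
  Exemption: ₹80,000 − 20% × (₹85,000 − ₹36,000) = ₹80,000 − ₹9,800 = ₹70,200
  Base: ₹85,000 − ₹70,200 = ₹14,800
  ₹14,800 × 18% = ₹2,664

₹23,150 > ₹2,664, so the regular income tax governs.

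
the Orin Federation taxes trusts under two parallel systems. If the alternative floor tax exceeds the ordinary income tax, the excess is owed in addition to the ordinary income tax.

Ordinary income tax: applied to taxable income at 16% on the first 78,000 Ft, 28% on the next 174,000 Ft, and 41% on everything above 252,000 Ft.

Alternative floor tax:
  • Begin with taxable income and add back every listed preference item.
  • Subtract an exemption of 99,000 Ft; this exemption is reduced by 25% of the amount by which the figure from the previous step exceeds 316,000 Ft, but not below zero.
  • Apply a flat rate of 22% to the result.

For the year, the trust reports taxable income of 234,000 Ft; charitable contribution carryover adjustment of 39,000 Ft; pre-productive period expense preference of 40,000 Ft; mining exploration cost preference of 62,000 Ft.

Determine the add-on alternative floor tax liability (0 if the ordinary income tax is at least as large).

Ordinary income tax:
  78,000 Ft × 16% = 12,480 Ft
  156,000 Ft × 28% = 43,680 Ft
  → 56,160 Ft

Alternative floor tax:
  Adjusted income: 234,000 Ft + 39,000 Ft + 40,000 Ft + 62,000 Ft = 375,000 Ft
  Exemption: 99,000 Ft − 25% × (375,000 Ft − 316,000 Ft) = 99,000 Ft − 14,750 Ft = 84,250 Ft
  Base: 375,000 Ft − 84,250 Ft = 290,750 Ft
  290,750 Ft × 22% = 63,965 Ft

Excess of alternative floor tax over ordinary income tax: 63,965 Ft − 56,160 Ft = 7,805 Ft.

7,805 Ft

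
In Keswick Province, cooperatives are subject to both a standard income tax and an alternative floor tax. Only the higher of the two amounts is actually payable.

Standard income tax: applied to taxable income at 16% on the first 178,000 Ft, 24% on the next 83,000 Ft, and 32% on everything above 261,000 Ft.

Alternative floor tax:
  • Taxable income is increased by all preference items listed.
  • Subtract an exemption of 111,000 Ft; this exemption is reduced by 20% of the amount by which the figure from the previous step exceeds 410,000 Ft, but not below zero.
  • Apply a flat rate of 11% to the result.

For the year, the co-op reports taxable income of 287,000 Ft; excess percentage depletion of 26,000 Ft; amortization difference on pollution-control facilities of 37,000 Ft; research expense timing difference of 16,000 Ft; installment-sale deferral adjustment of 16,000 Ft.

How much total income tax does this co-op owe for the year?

56,720 Ft

Standard income tax:
  178,000 Ft × 16% = 28,480 Ft
  83,000 Ft × 24% = 19,920 Ft
  26,000 Ft × 32% = 8,320 Ft
  → 56,720 Ft

Alternative floor tax:
  Adjusted income: 287,000 Ft + 26,000 Ft + 37,000 Ft + 16,000 Ft + 16,000 Ft = 382,000 Ft
  Exemption: 382,000 Ft ≤ 410,000 Ft, so full 111,000 Ft applies
  Base: 382,000 Ft − 111,000 Ft = 271,000 Ft
  271,000 Ft × 11% = 29,810 Ft

56,720 Ft > 29,810 Ft, so the standard income tax governs.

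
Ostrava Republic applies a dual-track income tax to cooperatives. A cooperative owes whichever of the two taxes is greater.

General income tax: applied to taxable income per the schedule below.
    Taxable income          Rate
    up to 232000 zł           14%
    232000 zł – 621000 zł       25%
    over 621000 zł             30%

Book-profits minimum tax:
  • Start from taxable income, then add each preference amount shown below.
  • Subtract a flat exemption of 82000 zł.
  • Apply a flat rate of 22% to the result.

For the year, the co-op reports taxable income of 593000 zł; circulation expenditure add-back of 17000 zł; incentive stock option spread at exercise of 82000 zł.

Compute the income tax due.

Book-profits minimum tax:
  Adjusted income: 593000 zł + 17000 zł + 82000 zł = 692000 zł
  Less exemption 82000 zł → base 610000 zł
  610000 zł × 22% = 134200 zł

General income tax:
  232000 zł × 14% = 32480 zł
  361000 zł × 25% = 90250 zł
  → 122730 zł

134200 zł > 122730 zł, so the book-profits minimum tax is the binding amount.

134200 zł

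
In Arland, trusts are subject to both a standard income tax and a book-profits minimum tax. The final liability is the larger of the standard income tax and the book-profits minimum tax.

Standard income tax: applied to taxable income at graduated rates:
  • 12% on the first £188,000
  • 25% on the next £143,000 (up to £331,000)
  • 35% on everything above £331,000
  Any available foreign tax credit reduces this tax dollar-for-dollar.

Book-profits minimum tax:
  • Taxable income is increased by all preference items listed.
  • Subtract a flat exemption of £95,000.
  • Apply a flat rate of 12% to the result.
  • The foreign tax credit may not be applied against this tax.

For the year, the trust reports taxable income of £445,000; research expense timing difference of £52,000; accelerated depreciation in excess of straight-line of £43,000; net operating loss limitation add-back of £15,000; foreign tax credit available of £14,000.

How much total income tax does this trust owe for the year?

£84,210

Standard income tax:
  £188,000 × 12% = £22,560
  £143,000 × 25% = £35,750
  £114,000 × 35% = £39,900
  → £98,210
  Less foreign tax credit £14,000 → £84,210

Book-profits minimum tax:
  Adjusted income: £445,000 + £52,000 + £43,000 + £15,000 = £555,000
  Less exemption £95,000 → base £460,000
  £460,000 × 12% = £55,200

£84,210 > £55,200, so the standard income tax governs.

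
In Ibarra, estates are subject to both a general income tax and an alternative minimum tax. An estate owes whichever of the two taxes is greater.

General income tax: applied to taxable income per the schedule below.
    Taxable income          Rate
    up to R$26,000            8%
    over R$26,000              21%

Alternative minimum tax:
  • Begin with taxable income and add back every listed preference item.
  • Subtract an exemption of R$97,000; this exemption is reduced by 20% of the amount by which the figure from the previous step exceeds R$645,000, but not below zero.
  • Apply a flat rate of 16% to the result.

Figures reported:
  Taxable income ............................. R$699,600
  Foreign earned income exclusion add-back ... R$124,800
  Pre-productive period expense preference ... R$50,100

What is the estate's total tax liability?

R$143,536

General income tax:
  R$26,000 × 8% = R$2,080
  R$673,600 × 21% = R$141,456
  → R$143,536

Alternative minimum tax:
  Adjusted income: R$699,600 + R$124,800 + R$50,100 = R$874,500
  Exemption: R$97,000 − 20% × (R$874,500 − R$645,000) = R$97,000 − R$45,900 = R$51,100
  Base: R$874,500 − R$51,100 = R$823,400
  R$823,400 × 16% = R$131,744

R$143,536 > R$131,744, so the general income tax governs.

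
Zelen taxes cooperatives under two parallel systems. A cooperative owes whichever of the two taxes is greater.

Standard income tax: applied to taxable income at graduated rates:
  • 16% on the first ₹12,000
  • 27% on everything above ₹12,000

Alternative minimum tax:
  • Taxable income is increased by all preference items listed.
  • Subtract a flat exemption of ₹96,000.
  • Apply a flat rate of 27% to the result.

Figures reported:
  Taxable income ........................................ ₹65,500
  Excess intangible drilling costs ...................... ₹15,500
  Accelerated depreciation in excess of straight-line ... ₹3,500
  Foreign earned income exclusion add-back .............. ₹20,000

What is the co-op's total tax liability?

Alternative minimum tax:
  Adjusted income: ₹65,500 + ₹15,500 + ₹3,500 + ₹20,000 = ₹104,500
  Less exemption ₹96,000 → base ₹8,500
  ₹8,500 × 27% = ₹2,295

Standard income tax:
  ₹12,000 × 16% = ₹1,920
  ₹53,500 × 27% = ₹14,445
  → ₹16,365

₹16,365 > ₹2,295, so the standard income tax governs.

₹16,365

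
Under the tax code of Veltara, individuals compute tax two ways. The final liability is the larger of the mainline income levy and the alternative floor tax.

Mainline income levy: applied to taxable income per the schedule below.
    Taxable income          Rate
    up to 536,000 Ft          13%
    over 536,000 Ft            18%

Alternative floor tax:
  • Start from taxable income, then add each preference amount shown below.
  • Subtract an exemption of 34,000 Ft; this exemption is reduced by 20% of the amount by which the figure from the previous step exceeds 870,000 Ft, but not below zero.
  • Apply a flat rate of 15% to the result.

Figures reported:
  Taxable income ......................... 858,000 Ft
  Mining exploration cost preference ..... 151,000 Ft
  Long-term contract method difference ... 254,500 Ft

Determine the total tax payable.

189,525 Ft

Alternative floor tax:
  Adjusted income: 858,000 Ft + 151,000 Ft + 254,500 Ft = 1,263,500 Ft
  Exemption: 20% × (1,263,500 Ft − 870,000 Ft) = 78,700 Ft ≥ 34,000 Ft, so the exemption is fully phased out
  Base: 1,263,500 Ft − 0 Ft = 1,263,500 Ft
  1,263,500 Ft × 15% = 189,525 Ft

Mainline income levy:
  536,000 Ft × 13% = 69,680 Ft
  322,000 Ft × 18% = 57,960 Ft
  → 127,640 Ft

189,525 Ft > 127,640 Ft, so the alternative floor tax is the binding amount.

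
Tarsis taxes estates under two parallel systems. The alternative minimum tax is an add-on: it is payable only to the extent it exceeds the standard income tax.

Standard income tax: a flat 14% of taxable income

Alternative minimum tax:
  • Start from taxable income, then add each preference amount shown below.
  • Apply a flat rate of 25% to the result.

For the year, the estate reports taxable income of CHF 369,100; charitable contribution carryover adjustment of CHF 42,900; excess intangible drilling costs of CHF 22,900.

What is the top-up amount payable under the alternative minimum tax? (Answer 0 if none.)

Standard income tax:
  CHF 369,100 × 14% = CHF 51,674

Alternative minimum tax:
  Adjusted income: CHF 369,100 + CHF 42,900 + CHF 22,900 = CHF 434,900
  CHF 434,900 × 25% = CHF 108,725

Excess of alternative minimum tax over standard income tax: CHF 108,725 − CHF 51,674 = CHF 57,051.

CHF 57,051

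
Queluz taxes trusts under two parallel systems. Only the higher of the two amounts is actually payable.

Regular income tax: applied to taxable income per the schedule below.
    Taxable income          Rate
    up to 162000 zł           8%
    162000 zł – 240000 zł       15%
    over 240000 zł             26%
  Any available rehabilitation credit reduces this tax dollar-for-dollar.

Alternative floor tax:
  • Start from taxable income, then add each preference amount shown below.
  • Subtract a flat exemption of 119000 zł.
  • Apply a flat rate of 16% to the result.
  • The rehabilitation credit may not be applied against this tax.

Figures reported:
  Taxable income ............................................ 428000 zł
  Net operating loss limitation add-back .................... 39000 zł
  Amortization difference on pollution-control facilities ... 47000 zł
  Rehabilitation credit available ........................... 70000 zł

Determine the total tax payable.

Alternative floor tax:
  Adjusted income: 428000 zł + 39000 zł + 47000 zł = 514000 zł
  Less exemption 119000 zł → base 395000 zł
  395000 zł × 16% = 63200 zł

Regular income tax:
  162000 zł × 8% = 12960 zł
  78000 zł × 15% = 11700 zł
  188000 zł × 26% = 48880 zł
  → 73540 zł
  Less rehabilitation credit 70000 zł → 3540 zł

63200 zł > 3540 zł, so the alternative floor tax is the binding amount.

63200 zł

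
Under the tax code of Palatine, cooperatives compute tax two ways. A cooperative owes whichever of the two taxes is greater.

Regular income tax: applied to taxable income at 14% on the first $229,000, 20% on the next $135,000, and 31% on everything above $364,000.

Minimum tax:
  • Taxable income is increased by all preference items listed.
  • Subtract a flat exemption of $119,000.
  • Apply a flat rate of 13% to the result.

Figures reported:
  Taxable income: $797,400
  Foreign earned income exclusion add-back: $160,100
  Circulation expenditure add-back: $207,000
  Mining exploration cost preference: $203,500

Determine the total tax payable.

$193,414

Regular income tax:
  $229,000 × 14% = $32,060
  $135,000 × 20% = $27,000
  $433,400 × 31% = $134,354
  → $193,414

Minimum tax:
  Adjusted income: $797,400 + $160,100 + $207,000 + $203,500 = $1,368,000
  Less exemption $119,000 → base $1,249,000
  $1,249,000 × 13% = $162,370

$193,414 > $162,370, so the regular income tax governs.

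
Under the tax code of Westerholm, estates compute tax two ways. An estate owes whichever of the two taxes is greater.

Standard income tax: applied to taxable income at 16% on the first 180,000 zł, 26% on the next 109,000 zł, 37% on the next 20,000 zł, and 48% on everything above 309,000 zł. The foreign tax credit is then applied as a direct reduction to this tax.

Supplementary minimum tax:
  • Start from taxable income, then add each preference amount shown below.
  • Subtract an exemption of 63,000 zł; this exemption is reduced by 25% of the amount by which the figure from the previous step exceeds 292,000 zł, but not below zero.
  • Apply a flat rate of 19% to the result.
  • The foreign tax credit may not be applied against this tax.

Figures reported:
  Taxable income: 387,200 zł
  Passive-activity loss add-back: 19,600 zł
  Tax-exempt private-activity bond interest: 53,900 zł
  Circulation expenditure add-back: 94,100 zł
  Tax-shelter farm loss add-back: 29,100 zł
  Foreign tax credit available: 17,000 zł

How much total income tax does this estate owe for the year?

Standard income tax:
  180,000 zł × 16% = 28,800 zł
  109,000 zł × 26% = 28,340 zł
  20,000 zł × 37% = 7,400 zł
  78,200 zł × 48% = 37,536 zł
  → 102,076 zł
  Less foreign tax credit 17,000 zł → 85,076 zł

Supplementary minimum tax:
  Adjusted income: 387,200 zł + 19,600 zł + 53,900 zł + 94,100 zł + 29,100 zł = 583,900 zł
  Exemption: 25% × (583,900 zł − 292,000 zł) = 72,975 zł ≥ 63,000 zł, so the exemption is fully phased out
  Base: 583,900 zł − 0 zł = 583,900 zł
  583,900 zł × 19% = 110,941 zł

110,941 zł > 85,076 zł, so the supplementary minimum tax is the binding amount.

110,941 zł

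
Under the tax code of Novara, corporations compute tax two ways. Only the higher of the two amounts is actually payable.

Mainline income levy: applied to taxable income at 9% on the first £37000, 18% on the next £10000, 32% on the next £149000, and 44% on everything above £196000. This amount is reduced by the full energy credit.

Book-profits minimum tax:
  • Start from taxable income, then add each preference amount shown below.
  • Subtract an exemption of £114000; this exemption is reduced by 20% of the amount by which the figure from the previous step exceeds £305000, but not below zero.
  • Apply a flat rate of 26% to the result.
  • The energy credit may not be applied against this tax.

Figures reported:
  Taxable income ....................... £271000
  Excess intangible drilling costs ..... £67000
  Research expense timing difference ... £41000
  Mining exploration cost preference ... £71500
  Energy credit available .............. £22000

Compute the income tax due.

Mainline income levy:
  £37000 × 9% = £3330
  £10000 × 18% = £1800
  £149000 × 32% = £47680
  £75000 × 44% = £33000
  → £85810
  Less energy credit £22000 → £63810

Book-profits minimum tax:
  Adjusted income: £271000 + £67000 + £41000 + £71500 = £450500
  Exemption: £114000 − 20% × (£450500 − £305000) = £114000 − £29100 = £84900
  Base: £450500 − £84900 = £365600
  £365600 × 26% = £95056

£95056 > £63810, so the book-profits minimum tax is the binding amount.

£95056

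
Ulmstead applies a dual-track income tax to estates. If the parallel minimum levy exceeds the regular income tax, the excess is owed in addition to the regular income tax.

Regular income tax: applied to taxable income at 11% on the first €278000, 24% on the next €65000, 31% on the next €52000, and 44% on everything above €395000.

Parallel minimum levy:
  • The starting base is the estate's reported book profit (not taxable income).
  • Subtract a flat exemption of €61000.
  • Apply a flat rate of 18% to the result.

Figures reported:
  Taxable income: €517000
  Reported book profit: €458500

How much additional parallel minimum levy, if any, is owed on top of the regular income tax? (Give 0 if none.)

€0

Regular income tax:
  €278000 × 11% = €30580
  €65000 × 24% = €15600
  €52000 × 31% = €16120
  €122000 × 44% = €53680
  → €115980

Parallel minimum levy:
  Base (reported book profit): €458500
  Less exemption €61000 → base €397500
  €397500 × 18% = €71550

€71550 ≤ €115980, so no add-on is due.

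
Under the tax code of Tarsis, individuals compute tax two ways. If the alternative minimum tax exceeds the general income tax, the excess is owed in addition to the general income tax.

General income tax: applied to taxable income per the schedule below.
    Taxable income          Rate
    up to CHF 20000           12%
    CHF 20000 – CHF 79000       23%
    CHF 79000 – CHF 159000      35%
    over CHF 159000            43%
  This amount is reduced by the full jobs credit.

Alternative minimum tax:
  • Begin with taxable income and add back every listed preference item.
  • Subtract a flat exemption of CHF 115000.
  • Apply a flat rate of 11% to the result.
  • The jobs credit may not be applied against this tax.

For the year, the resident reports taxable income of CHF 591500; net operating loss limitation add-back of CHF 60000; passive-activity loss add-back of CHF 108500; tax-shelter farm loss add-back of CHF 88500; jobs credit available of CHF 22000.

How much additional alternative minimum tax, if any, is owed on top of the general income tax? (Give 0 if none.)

CHF 0

General income tax:
  CHF 20000 × 12% = CHF 2400
  CHF 59000 × 23% = CHF 13570
  CHF 80000 × 35% = CHF 28000
  CHF 432500 × 43% = CHF 185975
  → CHF 229945
  Less jobs credit CHF 22000 → CHF 207945

Alternative minimum tax:
  Adjusted income: CHF 591500 + CHF 60000 + CHF 108500 + CHF 88500 = CHF 848500
  Less exemption CHF 115000 → base CHF 733500
  CHF 733500 × 11% = CHF 80685

CHF 80685 ≤ CHF 207945, so no add-on is due.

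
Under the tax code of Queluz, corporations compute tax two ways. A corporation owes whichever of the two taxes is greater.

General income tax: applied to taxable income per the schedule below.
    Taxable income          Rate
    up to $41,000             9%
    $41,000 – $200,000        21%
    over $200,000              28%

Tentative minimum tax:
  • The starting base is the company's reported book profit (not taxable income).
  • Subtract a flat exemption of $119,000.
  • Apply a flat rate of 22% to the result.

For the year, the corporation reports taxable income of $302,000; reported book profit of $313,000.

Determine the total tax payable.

General income tax:
  $41,000 × 9% = $3,690
  $159,000 × 21% = $33,390
  $102,000 × 28% = $28,560
  → $65,640

Tentative minimum tax:
  Base (reported book profit): $313,000
  Less exemption $119,000 → base $194,000
  $194,000 × 22% = $42,680

$65,640 > $42,680, so the general income tax governs.

$65,640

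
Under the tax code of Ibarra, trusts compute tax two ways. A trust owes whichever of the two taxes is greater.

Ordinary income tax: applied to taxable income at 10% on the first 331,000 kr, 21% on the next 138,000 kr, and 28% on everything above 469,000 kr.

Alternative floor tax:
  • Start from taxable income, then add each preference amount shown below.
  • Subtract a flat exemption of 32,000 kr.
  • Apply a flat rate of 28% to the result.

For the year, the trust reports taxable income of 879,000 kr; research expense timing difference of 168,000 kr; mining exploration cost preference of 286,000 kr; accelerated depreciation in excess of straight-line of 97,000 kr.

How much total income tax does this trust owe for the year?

391,440 kr

Alternative floor tax:
  Adjusted income: 879,000 kr + 168,000 kr + 286,000 kr + 97,000 kr = 1,430,000 kr
  Less exemption 32,000 kr → base 1,398,000 kr
  1,398,000 kr × 28% = 391,440 kr

Ordinary income tax:
  331,000 kr × 10% = 33,100 kr
  138,000 kr × 21% = 28,980 kr
  410,000 kr × 28% = 114,800 kr
  → 176,880 kr

391,440 kr > 176,880 kr, so the alternative floor tax is the binding amount.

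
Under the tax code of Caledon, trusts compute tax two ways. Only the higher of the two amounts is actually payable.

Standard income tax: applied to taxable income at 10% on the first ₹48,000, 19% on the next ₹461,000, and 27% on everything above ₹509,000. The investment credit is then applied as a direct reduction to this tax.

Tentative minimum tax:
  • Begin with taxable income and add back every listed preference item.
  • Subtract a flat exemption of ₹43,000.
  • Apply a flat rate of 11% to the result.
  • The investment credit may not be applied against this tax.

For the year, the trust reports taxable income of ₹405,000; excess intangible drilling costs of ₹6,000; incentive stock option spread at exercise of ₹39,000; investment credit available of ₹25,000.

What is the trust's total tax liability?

Standard income tax:
  ₹48,000 × 10% = ₹4,800
  ₹357,000 × 19% = ₹67,830
  → ₹72,630
  Less investment credit ₹25,000 → ₹47,630

Tentative minimum tax:
  Adjusted income: ₹405,000 + ₹6,000 + ₹39,000 = ₹450,000
  Less exemption ₹43,000 → base ₹407,000
  ₹407,000 × 11% = ₹44,770

₹47,630 > ₹44,770, so the standard income tax governs.

₹47,630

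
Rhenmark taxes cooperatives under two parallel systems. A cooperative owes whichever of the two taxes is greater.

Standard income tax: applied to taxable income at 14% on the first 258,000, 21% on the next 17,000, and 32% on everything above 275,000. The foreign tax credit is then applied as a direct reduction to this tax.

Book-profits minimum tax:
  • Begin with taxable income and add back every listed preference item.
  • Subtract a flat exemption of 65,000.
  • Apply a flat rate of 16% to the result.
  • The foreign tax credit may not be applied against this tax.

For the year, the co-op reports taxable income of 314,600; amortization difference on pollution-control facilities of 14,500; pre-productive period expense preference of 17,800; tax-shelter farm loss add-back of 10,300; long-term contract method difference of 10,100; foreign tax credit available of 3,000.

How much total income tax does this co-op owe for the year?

Standard income tax:
  258,000 × 14% = 36,120
  17,000 × 21% = 3,570
  39,600 × 32% = 12,672
  → 52,362
  Less foreign tax credit 3,000 → 49,362

Book-profits minimum tax:
  Adjusted income: 314,600 + 14,500 + 17,800 + 10,300 + 10,100 = 367,300
  Less exemption 65,000 → base 302,300
  302,300 × 16% = 48,368

49,362 > 48,368, so the standard income tax governs.

49,362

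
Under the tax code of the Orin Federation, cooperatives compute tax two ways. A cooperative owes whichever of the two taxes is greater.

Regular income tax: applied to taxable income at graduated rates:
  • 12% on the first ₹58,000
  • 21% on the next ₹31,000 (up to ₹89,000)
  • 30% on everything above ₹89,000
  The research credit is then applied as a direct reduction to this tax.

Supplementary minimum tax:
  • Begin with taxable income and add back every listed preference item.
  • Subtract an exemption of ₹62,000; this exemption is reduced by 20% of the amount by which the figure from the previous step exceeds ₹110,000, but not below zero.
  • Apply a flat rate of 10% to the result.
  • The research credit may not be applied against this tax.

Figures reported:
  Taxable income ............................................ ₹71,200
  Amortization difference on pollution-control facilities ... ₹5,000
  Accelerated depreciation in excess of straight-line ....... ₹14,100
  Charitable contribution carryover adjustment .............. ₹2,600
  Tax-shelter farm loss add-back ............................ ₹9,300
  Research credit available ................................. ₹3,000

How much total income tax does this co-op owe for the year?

Regular income tax:
  ₹58,000 × 12% = ₹6,960
  ₹13,200 × 21% = ₹2,772
  → ₹9,732
  Less research credit ₹3,000 → ₹6,732

Supplementary minimum tax:
  Adjusted income: ₹71,200 + ₹5,000 + ₹14,100 + ₹2,600 + ₹9,300 = ₹102,200
  Exemption: ₹102,200 ≤ ₹110,000, so full ₹62,000 applies
  Base: ₹102,200 − ₹62,000 = ₹40,200
  ₹40,200 × 10% = ₹4,020

₹6,732 > ₹4,020, so the regular income tax governs.

₹6,732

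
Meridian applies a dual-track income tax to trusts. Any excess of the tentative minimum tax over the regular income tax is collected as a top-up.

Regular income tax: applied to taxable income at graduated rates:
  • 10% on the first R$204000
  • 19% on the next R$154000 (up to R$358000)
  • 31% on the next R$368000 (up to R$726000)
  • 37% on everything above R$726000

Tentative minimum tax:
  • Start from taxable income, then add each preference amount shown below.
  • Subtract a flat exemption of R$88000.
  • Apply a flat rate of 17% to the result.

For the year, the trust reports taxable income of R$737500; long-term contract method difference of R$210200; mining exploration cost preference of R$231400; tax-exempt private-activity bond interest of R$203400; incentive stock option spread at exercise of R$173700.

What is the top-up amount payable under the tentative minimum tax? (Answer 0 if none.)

Regular income tax:
  R$204000 × 10% = R$20400
  R$154000 × 19% = R$29260
  R$368000 × 31% = R$114080
  R$11500 × 37% = R$4255
  → R$167995

Tentative minimum tax:
  Adjusted income: R$737500 + R$210200 + R$231400 + R$203400 + R$173700 = R$1556200
  Less exemption R$88000 → base R$1468200
  R$1468200 × 17% = R$249594

Excess of tentative minimum tax over regular income tax: R$249594 − R$167995 = R$81599.

R$81599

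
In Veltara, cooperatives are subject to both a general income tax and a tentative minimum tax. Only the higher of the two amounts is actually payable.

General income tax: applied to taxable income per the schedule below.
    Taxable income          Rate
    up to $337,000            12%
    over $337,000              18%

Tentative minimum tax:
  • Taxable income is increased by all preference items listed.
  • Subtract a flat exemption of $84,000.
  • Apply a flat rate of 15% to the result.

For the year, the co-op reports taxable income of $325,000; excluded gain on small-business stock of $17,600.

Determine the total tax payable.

$39,000

General income tax:
  $325,000 × 12% = $39,000

Tentative minimum tax:
  Adjusted income: $325,000 + $17,600 = $342,600
  Less exemption $84,000 → base $258,600
  $258,600 × 15% = $38,790

$39,000 > $38,790, so the general income tax governs.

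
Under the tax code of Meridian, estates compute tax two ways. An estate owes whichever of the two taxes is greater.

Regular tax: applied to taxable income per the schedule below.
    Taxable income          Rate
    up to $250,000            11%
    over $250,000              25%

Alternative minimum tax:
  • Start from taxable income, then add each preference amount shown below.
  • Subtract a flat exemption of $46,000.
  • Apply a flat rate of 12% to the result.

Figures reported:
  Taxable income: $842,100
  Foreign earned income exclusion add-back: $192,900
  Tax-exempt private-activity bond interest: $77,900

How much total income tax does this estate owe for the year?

Alternative minimum tax:
  Adjusted income: $842,100 + $192,900 + $77,900 = $1,112,900
  Less exemption $46,000 → base $1,066,900
  $1,066,900 × 12% = $128,028

Regular tax:
  $250,000 × 11% = $27,500
  $592,100 × 25% = $148,025
  → $175,525

$175,525 > $128,028, so the regular tax governs.

$175,525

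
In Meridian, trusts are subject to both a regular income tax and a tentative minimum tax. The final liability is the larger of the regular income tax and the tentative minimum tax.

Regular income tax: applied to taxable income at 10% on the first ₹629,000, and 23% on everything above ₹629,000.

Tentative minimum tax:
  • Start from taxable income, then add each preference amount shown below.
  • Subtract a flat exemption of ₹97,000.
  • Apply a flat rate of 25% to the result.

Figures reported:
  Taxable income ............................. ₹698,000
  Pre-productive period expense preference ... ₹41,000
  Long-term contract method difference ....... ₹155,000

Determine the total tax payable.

Tentative minimum tax:
  Adjusted income: ₹698,000 + ₹41,000 + ₹155,000 = ₹894,000
  Less exemption ₹97,000 → base ₹797,000
  ₹797,000 × 25% = ₹199,250

Regular income tax:
  ₹629,000 × 10% = ₹62,900
  ₹69,000 × 23% = ₹15,870
  → ₹78,770

₹199,250 > ₹78,770, so the tentative minimum tax is the binding amount.

₹199,250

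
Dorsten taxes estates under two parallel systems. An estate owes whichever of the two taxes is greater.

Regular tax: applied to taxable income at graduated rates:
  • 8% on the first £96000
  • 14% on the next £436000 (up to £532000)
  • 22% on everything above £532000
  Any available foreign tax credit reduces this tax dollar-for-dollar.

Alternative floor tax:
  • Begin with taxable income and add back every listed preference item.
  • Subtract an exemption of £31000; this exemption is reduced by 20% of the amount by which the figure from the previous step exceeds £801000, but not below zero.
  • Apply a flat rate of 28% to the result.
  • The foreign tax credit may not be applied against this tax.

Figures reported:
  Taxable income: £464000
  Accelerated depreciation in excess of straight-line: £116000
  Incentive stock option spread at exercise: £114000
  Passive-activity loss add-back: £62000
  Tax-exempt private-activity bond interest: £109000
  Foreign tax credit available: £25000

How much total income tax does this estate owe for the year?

£237104

Regular tax:
  £96000 × 8% = £7680
  £368000 × 14% = £51520
  → £59200
  Less foreign tax credit £25000 → £34200

Alternative floor tax:
  Adjusted income: £464000 + £116000 + £114000 + £62000 + £109000 = £865000
  Exemption: £31000 − 20% × (£865000 − £801000) = £31000 − £12800 = £18200
  Base: £865000 − £18200 = £846800
  £846800 × 28% = £237104

£237104 > £34200, so the alternative floor tax is the binding amount.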